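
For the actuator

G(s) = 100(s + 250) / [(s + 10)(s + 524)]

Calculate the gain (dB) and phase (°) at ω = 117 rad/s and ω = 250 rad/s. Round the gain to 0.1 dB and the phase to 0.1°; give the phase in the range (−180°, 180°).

ω = 117: -7.2 dB, -72.6°; ω = 250: -12.3 dB, -68.2°

At s = jω = j117:
zero (s+250): 250 + j117 → |·| = √(250²+117²) = √76189 ≈ 276.02, ∠ = arctan(117/250) ≈ 25.08°
pole (s+10): 10 + j117 → |·| = √(10²+117²) = √13789 ≈ 117.43, ∠ = arctan(117/10) ≈ 85.11°
pole (s+524): 524 + j117 → |·| = √(524²+117²) = √288265 ≈ 536.9, ∠ = arctan(117/524) ≈ 12.59°
|G| = 100 · 276.02 / 63048 ≈ 0.43779
Gain = 20 log₁₀(0.43779) ≈ -7.17 dB
∠G = 25.08° − 97.70° = -72.62°

At s = jω = j250:
zero (s+250): 250 + j250 → |·| = √(250²+250²) = √125000 ≈ 353.55, ∠ = arctan(250/250) ≈ 45.00°
pole (s+10): 10 + j250 → |·| = √(10²+250²) = √62600 ≈ 250.2, ∠ = arctan(250/10) ≈ 87.71°
pole (s+524): 524 + j250 → |·| = √(524²+250²) = √337076 ≈ 580.58, ∠ = arctan(250/524) ≈ 25.51°
|G| = 100 · 353.55 / 1.4526e+05 ≈ 0.24339
Gain = 20 log₁₀(0.24339) ≈ -12.27 dB
∠G = 45.00° − 113.22° = -68.22°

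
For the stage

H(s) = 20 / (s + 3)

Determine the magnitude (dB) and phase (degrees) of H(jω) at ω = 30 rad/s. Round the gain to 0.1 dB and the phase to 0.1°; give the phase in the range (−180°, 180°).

-3.6 dB, -84.3°

Substitute s = j30:
Numerator: 20 = 20 + j0
Denominator: (j30) + 3 = 3 + j30
|N| = √(20² + 0²) ≈ 20, ∠N ≈ 0.00°
|D| = √(3² + 30²) ≈ 30.15, ∠D ≈ 84.29°
|H| = 20 / 30.15 ≈ 0.66335
Gain = 20 log₁₀(0.66335) ≈ -3.57 dB
∠H = 0.00° − 84.29° = -84.29°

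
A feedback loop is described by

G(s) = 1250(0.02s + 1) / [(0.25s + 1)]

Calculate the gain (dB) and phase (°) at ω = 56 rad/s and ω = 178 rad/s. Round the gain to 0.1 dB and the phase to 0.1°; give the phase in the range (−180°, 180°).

At ω = 56 rad/s:
zero (1 + j56·0.02) = 1 + j1.12 → |·| ≈ 1.5015, ∠ ≈ 48.24°
pole (1 + j56·0.25) = 1 + j14 → |·| ≈ 14.036, ∠ ≈ 85.91°
|G| = 1250 · 1.5015 / (14.036) ≈ 133.72
Gain = 20 log₁₀(133.72) ≈ 42.52 dB
∠G = (48.24°) − (85.91°) = -37.67°

At ω = 178 rad/s:
zero (1 + j178·0.02) = 1 + j3.56 → |·| ≈ 3.6978, ∠ ≈ 74.31°
pole (1 + j178·0.25) = 1 + j44.5 → |·| ≈ 44.511, ∠ ≈ 88.71°
|G| = 1250 · 3.6978 / (44.511) ≈ 103.85
Gain = 20 log₁₀(103.85) ≈ 40.33 dB
∠G = (74.31°) − (88.71°) = -14.40°

ω = 56: 42.5 dB, -37.7°; ω = 178: 40.3 dB, -14.4°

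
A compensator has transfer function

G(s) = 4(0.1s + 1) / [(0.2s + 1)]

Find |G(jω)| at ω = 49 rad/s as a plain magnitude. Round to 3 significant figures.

2.03

At ω = 49 rad/s:
zero (1 + j49·0.1) = 1 + j4.9 → |·| ≈ 5.001, ∠ ≈ 78.47°
pole (1 + j49·0.2) = 1 + j9.8 → |·| ≈ 9.8509, ∠ ≈ 84.17°
|G| = 4 · 5.001 / (9.8509) ≈ 2.0307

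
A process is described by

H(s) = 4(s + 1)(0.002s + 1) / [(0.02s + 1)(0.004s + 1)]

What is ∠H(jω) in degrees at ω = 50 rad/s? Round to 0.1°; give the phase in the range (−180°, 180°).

At ω = 50 rad/s:
zero (1 + j50·1) = 1 + j50 → |·| ≈ 50.01, ∠ ≈ 88.85°
zero (1 + j50·0.002) = 1 + j0.1 → |·| ≈ 1.005, ∠ ≈ 5.71°
pole (1 + j50·0.02) = 1 + j1 → |·| ≈ 1.4142, ∠ ≈ 45.00°
pole (1 + j50·0.004) = 1 + j0.2 → |·| ≈ 1.0198, ∠ ≈ 11.31°
∠H = (88.85° + 5.71°) − (45.00° + 11.31°) = 38.25°

38.3°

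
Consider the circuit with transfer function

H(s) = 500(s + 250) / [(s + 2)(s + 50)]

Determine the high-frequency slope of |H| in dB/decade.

-20 dB/decade

Each pole contributes −20 dB/decade at high frequency; each zero contributes +20 dB/decade.
Net: 1 zero(s) − 2 pole(s) → -20 dB/decade.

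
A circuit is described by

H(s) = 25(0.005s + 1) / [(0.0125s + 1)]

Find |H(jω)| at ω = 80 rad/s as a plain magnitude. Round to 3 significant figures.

At ω = 80 rad/s:
zero (1 + j80·0.005) = 1 + j0.4 → |·| ≈ 1.077, ∠ ≈ 21.80°
pole (1 + j80·0.0125) = 1 + j1 → |·| ≈ 1.4142, ∠ ≈ 45.00°
|H| = 25 · 1.077 / (1.4142) ≈ 19.039

19.0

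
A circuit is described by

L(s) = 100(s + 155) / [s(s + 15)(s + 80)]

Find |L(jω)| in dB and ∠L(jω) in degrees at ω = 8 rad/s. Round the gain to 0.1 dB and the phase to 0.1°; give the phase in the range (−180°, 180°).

3.0 dB, -120.8°

At s = jω = j8:
zero (s+155): 155 + j8 → |·| = √(155²+8²) = √24089 ≈ 155.21, ∠ = arctan(8/155) ≈ 2.95°
pole (s+15): 15 + j8 → |·| = √(15²+8²) = √289 ≈ 17, ∠ = arctan(8/15) ≈ 28.07°
pole (s+80): 80 + j8 → |·| = √(80²+8²) = √6464 ≈ 80.399, ∠ = arctan(8/80) ≈ 5.71°
pole at origin: |s| = 8, ∠ = 90.00° (in denominator)
|L| = 100 · 155.21 / 10934 ≈ 1.4195
Gain = 20 log₁₀(1.4195) ≈ 3.04 dB
∠L = 2.95° − 123.78° = -120.83°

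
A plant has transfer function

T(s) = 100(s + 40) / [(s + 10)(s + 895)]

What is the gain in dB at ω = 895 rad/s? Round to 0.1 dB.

-22.0 dB

At s = jω = j895:
zero (s+40): 40 + j895 → |·| = √(40²+895²) = √802625 ≈ 895.89, ∠ = arctan(895/40) ≈ 87.44°
pole (s+10): 10 + j895 → |·| = √(10²+895²) = √801125 ≈ 895.06, ∠ = arctan(895/10) ≈ 89.36°
pole (s+895): 895 + j895 → |·| = √(895²+895²) = √1602050 ≈ 1265.7, ∠ = arctan(895/895) ≈ 45.00°
|T| = 100 · 895.89 / 1.1329e+06 ≈ 0.079079
Gain = 20 log₁₀(0.079079) ≈ -22.04 dB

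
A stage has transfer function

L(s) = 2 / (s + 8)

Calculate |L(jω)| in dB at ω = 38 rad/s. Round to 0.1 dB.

-25.8 dB

Substitute s = j38:
Numerator: 2 = 2 + j0
Denominator: (j38) + 8 = 8 + j38
|N| = √(2² + 0²) ≈ 2, ∠N ≈ 0.00°
|D| = √(8² + 38²) ≈ 38.833, ∠D ≈ 78.11°
|L| = 2 / 38.833 ≈ 0.051503
Gain = 20 log₁₀(0.051503) ≈ -25.76 dB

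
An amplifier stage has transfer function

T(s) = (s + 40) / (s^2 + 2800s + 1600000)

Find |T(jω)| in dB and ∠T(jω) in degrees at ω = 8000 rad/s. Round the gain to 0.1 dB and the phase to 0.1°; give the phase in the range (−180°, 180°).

Substitute s = j8000:
Numerator: (j8000) + 40 = 40 + j8000
Denominator: (j8000)^2 + 2800(j8000) + 1600000 = -62400000 + j22400000
|N| = √(40² + 8000²) ≈ 8000.1, ∠N ≈ 89.71°
|D| = √(62400000² + 22400000²) ≈ 6.6299e+07, ∠D ≈ 160.25°
|T| = 8000.1 / 6.6299e+07 ≈ 0.00012067
Gain = 20 log₁₀(0.00012067) ≈ -78.37 dB
∠T = 89.71° − 160.25° = -70.54°

-78.4 dB, -70.5°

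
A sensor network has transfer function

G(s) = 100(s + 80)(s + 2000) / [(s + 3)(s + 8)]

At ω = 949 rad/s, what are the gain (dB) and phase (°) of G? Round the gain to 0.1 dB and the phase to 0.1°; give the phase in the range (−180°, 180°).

At s = jω = j949:
zero (s+80): 80 + j949 → |·| = √(80²+949²) = √907001 ≈ 952.37, ∠ = arctan(949/80) ≈ 85.18°
zero (s+2000): 2000 + j949 → |·| = √(2000²+949²) = √4900601 ≈ 2213.7, ∠ = arctan(949/2000) ≈ 25.38°
pole (s+3): 3 + j949 → |·| = √(3²+949²) = √900610 ≈ 949, ∠ = arctan(949/3) ≈ 89.82°
pole (s+8): 8 + j949 → |·| = √(8²+949²) = √900665 ≈ 949.03, ∠ = arctan(949/8) ≈ 89.52°
|G| = 100 · 2.1083e+06 / 9.0063e+05 ≈ 234.09
Gain = 20 log₁₀(234.09) ≈ 47.39 dB
∠G = 110.56° − 179.34° = -68.78°

47.4 dB, -68.8°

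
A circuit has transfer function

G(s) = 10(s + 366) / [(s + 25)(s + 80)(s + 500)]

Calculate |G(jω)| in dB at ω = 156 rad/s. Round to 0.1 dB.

-71.2 dB

At s = jω = j156:
zero (s+366): 366 + j156 → |·| = √(366²+156²) = √158292 ≈ 397.86, ∠ = arctan(156/366) ≈ 23.09°
pole (s+25): 25 + j156 → |·| = √(25²+156²) = √24961 ≈ 157.99, ∠ = arctan(156/25) ≈ 80.90°
pole (s+80): 80 + j156 → |·| = √(80²+156²) = √30736 ≈ 175.32, ∠ = arctan(156/80) ≈ 62.85°
pole (s+500): 500 + j156 → |·| = √(500²+156²) = √274336 ≈ 523.77, ∠ = arctan(156/500) ≈ 17.33°
|G| = 10 · 397.86 / 1.4508e+07 ≈ 0.00027423
Gain = 20 log₁₀(0.00027423) ≈ -71.24 dB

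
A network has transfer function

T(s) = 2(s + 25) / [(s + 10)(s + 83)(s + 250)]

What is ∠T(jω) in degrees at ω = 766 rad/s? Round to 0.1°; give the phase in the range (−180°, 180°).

-156.9°

At s = jω = j766:
zero (s+25): 25 + j766 → |·| = √(25²+766²) = √587381 ≈ 766.41, ∠ = arctan(766/25) ≈ 88.13°
pole (s+10): 10 + j766 → |·| = √(10²+766²) = √586856 ≈ 766.07, ∠ = arctan(766/10) ≈ 89.25°
pole (s+83): 83 + j766 → |·| = √(83²+766²) = √593645 ≈ 770.48, ∠ = arctan(766/83) ≈ 83.82°
pole (s+250): 250 + j766 → |·| = √(250²+766²) = √649256 ≈ 805.76, ∠ = arctan(766/250) ≈ 71.92°
∠T = 88.13° − 244.99° = -156.86°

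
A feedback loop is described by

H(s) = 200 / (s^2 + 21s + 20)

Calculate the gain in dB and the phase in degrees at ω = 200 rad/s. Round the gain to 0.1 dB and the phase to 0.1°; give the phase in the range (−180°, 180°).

Substitute s = j200:
Numerator: 200 = 200 + j0
Denominator: (j200)^2 + 21(j200) + 20 = -39980 + j4200
|N| = √(200² + 0²) ≈ 200, ∠N ≈ 0.00°
|D| = √(39980² + 4200²) ≈ 40200, ∠D ≈ 174.00°
|H| = 200 / 40200 ≈ 0.0049751
Gain = 20 log₁₀(0.0049751) ≈ -46.06 dB
∠H = 0.00° − 174.00° = -174.00°

-46.1 dB, -174.0°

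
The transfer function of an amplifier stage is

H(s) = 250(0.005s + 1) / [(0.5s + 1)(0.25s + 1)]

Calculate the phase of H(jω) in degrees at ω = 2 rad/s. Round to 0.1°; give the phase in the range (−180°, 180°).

-71.0°

At ω = 2 rad/s:
zero (1 + j2·0.005) = 1 + j0.01 → |·| ≈ 1, ∠ ≈ 0.57°
pole (1 + j2·0.5) = 1 + j1 → |·| ≈ 1.4142, ∠ ≈ 45.00°
pole (1 + j2·0.25) = 1 + j0.5 → |·| ≈ 1.118, ∠ ≈ 26.57°
∠H = (0.57°) − (45.00° + 26.57°) = -71.00°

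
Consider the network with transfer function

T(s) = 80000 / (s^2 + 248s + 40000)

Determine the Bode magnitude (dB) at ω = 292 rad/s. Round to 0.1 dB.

At s = jω = j292:
quadratic: (j292)² + 248·j292 + 40000 = -45264 + j72416 → |·| ≈ 85399, ∠ ≈ 122.01°
|T| = 80000 / 85399 ≈ 0.93678
Gain = 20 log₁₀(0.93678) ≈ -0.57 dB

-0.6 dB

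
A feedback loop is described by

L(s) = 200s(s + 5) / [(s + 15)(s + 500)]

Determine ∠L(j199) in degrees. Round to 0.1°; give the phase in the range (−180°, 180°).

71.2°

At s = jω = j199:
zero (s+5): 5 + j199 → |·| = √(5²+199²) = √39626 ≈ 199.06, ∠ = arctan(199/5) ≈ 88.56°
zero at origin: s = j199 → |·| = 199, ∠ = 90.00°
pole (s+15): 15 + j199 → |·| = √(15²+199²) = √39826 ≈ 199.56, ∠ = arctan(199/15) ≈ 85.69°
pole (s+500): 500 + j199 → |·| = √(500²+199²) = √289601 ≈ 538.15, ∠ = arctan(199/500) ≈ 21.70°
∠L = 178.56° − 107.39° = 71.17°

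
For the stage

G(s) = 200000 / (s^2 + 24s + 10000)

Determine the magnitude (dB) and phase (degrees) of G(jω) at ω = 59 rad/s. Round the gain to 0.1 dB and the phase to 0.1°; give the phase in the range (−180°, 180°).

At s = jω = j59:
quadratic: (j59)² + 24·j59 + 10000 = 6519 + j1416 → |·| ≈ 6671, ∠ ≈ 12.25°
|G| = 200000 / 6671 ≈ 29.981
Gain = 20 log₁₀(29.981) ≈ 29.54 dB
∠G = 0.00° − 12.25° = -12.25°

29.5 dB, -12.3°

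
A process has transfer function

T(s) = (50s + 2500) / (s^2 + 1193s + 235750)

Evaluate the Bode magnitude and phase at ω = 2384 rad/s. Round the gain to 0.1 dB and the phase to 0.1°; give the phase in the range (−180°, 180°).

Substitute s = j2384:
Numerator: 50(j2384) + 2500 = 2500 + j119200
Denominator: (j2384)^2 + 1193(j2384) + 235750 = -5447706 + j2844112
|N| = √(2500² + 119200²) ≈ 1.1923e+05, ∠N ≈ 88.80°
|D| = √(5447706² + 2844112²) ≈ 6.1454e+06, ∠D ≈ 152.43°
|T| = 1.1923e+05 / 6.1454e+06 ≈ 0.019402
Gain = 20 log₁₀(0.019402) ≈ -34.24 dB
∠T = 88.80° − 152.43° = -63.63°

-34.2 dB, -63.6°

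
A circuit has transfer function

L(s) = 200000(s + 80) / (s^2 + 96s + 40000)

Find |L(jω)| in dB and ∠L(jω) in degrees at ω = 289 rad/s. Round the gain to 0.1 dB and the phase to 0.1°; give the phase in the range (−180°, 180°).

At s = jω = j289:
zero (s+80): 80 + j289 → |·| = √(80²+289²) = √89921 ≈ 299.87, ∠ = arctan(289/80) ≈ 74.53°
quadratic: (j289)² + 96·j289 + 40000 = -43521 + j27744 → |·| ≈ 51612, ∠ ≈ 147.48°
|L| = 200000 · 299.87 / 51612 ≈ 1162
Gain = 20 log₁₀(1162) ≈ 61.30 dB
∠L = 74.53° − 147.48° = -72.95°

61.3 dB, -73.0°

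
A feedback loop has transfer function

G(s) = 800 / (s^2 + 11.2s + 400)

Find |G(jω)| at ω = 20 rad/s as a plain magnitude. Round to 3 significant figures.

3.57

At s = jω = j20:
quadratic: (j20)² + 11.2·j20 + 400 = 0 + j224 → |·| ≈ 224, ∠ ≈ 90.00°
|G| = 800 / 224 ≈ 3.5714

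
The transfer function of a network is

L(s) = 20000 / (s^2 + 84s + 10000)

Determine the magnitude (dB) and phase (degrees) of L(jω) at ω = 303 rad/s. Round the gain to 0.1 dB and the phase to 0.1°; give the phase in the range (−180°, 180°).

-12.6 dB, -162.7°

At s = jω = j303:
quadratic: (j303)² + 84·j303 + 10000 = -81809 + j25452 → |·| ≈ 85677, ∠ ≈ 162.72°
|L| = 20000 / 85677 ≈ 0.23343
Gain = 20 log₁₀(0.23343) ≈ -12.64 dB
∠L = 0.00° − 162.72° = -162.72°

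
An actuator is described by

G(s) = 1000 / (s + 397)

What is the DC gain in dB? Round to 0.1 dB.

8.0 dB

G(0) = 1000 / (397) ≈ 2.5189
20 log₁₀(2.5189) ≈ 8.02 dB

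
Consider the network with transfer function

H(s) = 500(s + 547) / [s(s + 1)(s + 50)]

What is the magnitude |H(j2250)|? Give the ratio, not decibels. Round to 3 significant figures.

At s = jω = j2250:
zero (s+547): 547 + j2250 → |·| = √(547²+2250²) = √5361709 ≈ 2315.5, ∠ = arctan(2250/547) ≈ 76.34°
pole (s+1): 1 + j2250 → |·| = √(1²+2250²) = √5062501 ≈ 2250, ∠ = arctan(2250/1) ≈ 89.97°
pole (s+50): 50 + j2250 → |·| = √(50²+2250²) = √5065000 ≈ 2250.6, ∠ = arctan(2250/50) ≈ 88.73°
pole at origin: |s| = 2250, ∠ = 90.00° (in denominator)
|H| = 500 · 2315.5 / 1.1394e+10 ≈ 0.00010161

0.000102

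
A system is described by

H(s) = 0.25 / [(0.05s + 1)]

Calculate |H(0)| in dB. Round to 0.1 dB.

-12.0 dB

H(0) = 0.25 · 1 / 1 = 0.25
20 log₁₀(0.25) ≈ -12.04 dB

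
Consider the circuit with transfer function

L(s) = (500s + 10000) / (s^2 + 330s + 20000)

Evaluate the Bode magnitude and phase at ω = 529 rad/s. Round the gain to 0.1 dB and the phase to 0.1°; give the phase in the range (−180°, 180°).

-1.5 dB, -58.3°

Substitute s = j529:
Numerator: 500(j529) + 10000 = 10000 + j264500
Denominator: (j529)^2 + 330(j529) + 20000 = -259841 + j174570
|N| = √(10000² + 264500²) ≈ 2.6469e+05, ∠N ≈ 87.83°
|D| = √(259841² + 174570²) ≈ 3.1304e+05, ∠D ≈ 146.11°
|L| = 2.6469e+05 / 3.1304e+05 ≈ 0.84555
Gain = 20 log₁₀(0.84555) ≈ -1.46 dB
∠L = 87.83° − 146.11° = -58.28°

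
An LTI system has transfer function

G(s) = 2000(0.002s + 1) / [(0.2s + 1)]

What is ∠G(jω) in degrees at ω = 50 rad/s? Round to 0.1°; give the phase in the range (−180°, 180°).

-78.6°

At ω = 50 rad/s:
zero (1 + j50·0.002) = 1 + j0.1 → |·| ≈ 1.005, ∠ ≈ 5.71°
pole (1 + j50·0.2) = 1 + j10 → |·| ≈ 10.05, ∠ ≈ 84.29°
∠G = (5.71°) − (84.29°) = -78.58°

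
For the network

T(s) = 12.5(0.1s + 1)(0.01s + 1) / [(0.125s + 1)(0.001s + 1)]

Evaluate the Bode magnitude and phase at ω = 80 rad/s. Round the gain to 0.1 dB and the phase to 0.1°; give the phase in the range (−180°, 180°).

At ω = 80 rad/s:
zero (1 + j80·0.1) = 1 + j8 → |·| ≈ 8.0623, ∠ ≈ 82.87°
zero (1 + j80·0.01) = 1 + j0.8 → |·| ≈ 1.2806, ∠ ≈ 38.66°
pole (1 + j80·0.125) = 1 + j10 → |·| ≈ 10.05, ∠ ≈ 84.29°
pole (1 + j80·0.001) = 1 + j0.08 → |·| ≈ 1.0032, ∠ ≈ 4.57°
|T| = 12.5 · 8.0623 · 1.2806 / (10.05 · 1.0032) ≈ 12.801
Gain = 20 log₁₀(12.801) ≈ 22.14 dB
∠T = (82.87° + 38.66°) − (84.29° + 4.57°) = 32.67°

22.1 dB, 32.7°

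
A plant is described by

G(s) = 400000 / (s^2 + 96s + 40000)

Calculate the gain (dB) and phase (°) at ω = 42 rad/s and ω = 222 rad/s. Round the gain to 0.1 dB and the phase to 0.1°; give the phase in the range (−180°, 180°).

At s = jω = j42:
quadratic: (j42)² + 96·j42 + 40000 = 38236 + j4032 → |·| ≈ 38448, ∠ ≈ 6.02°
|G| = 400000 / 38448 ≈ 10.404
Gain = 20 log₁₀(10.404) ≈ 20.34 dB
∠G = 0.00° − 6.02° = -6.02°

At s = jω = j222:
quadratic: (j222)² + 96·j222 + 40000 = -9284 + j21312 → |·| ≈ 23246, ∠ ≈ 113.54°
|G| = 400000 / 23246 ≈ 17.207
Gain = 20 log₁₀(17.207) ≈ 24.71 dB
∠G = 0.00° − 113.54° = -113.54°

ω = 42: 20.3 dB, -6.0°; ω = 222: 24.7 dB, -113.5°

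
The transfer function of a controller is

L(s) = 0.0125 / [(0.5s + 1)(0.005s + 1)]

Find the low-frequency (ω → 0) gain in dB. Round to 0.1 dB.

L(0) = 0.0125 · 1 / 1 = 0.0125
20 log₁₀(0.0125) ≈ -38.06 dB

-38.1 dB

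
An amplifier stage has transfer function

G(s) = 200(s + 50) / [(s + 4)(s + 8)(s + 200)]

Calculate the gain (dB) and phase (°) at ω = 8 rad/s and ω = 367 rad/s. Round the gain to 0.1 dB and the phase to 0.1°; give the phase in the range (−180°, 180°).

ω = 8: -6.0 dB, -101.6°; ω = 367: -57.6 dB, -157.3°

At s = jω = j8:
zero (s+50): 50 + j8 → |·| = √(50²+8²) = √2564 ≈ 50.636, ∠ = arctan(8/50) ≈ 9.09°
pole (s+4): 4 + j8 → |·| = √(4²+8²) = √80 ≈ 8.9443, ∠ = arctan(8/4) ≈ 63.43°
pole (s+8): 8 + j8 → |·| = √(8²+8²) = √128 ≈ 11.314, ∠ = arctan(8/8) ≈ 45.00°
pole (s+200): 200 + j8 → |·| = √(200²+8²) = √40064 ≈ 200.16, ∠ = arctan(8/200) ≈ 2.29°
|G| = 200 · 50.636 / 20255 ≈ 0.49999
Gain = 20 log₁₀(0.49999) ≈ -6.02 dB
∠G = 9.09° − 110.72° = -101.63°

At s = jω = j367:
zero (s+50): 50 + j367 → |·| = √(50²+367²) = √137189 ≈ 370.39, ∠ = arctan(367/50) ≈ 82.24°
pole (s+4): 4 + j367 → |·| = √(4²+367²) = √134705 ≈ 367.02, ∠ = arctan(367/4) ≈ 89.38°
pole (s+8): 8 + j367 → |·| = √(8²+367²) = √134753 ≈ 367.09, ∠ = arctan(367/8) ≈ 88.75°
pole (s+200): 200 + j367 → |·| = √(200²+367²) = √174689 ≈ 417.96, ∠ = arctan(367/200) ≈ 61.41°
|G| = 200 · 370.39 / 5.6311e+07 ≈ 0.0013155
Gain = 20 log₁₀(0.0013155) ≈ -57.62 dB
∠G = 82.24° − 239.54° = -157.30°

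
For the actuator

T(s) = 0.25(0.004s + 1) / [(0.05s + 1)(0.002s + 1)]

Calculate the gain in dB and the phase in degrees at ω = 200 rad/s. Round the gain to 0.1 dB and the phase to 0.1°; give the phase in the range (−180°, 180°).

-30.6 dB, -67.4°

At ω = 200 rad/s:
zero (1 + j200·0.004) = 1 + j0.8 → |·| ≈ 1.2806, ∠ ≈ 38.66°
pole (1 + j200·0.05) = 1 + j10 → |·| ≈ 10.05, ∠ ≈ 84.29°
pole (1 + j200·0.002) = 1 + j0.4 → |·| ≈ 1.077, ∠ ≈ 21.80°
|T| = 0.25 · 1.2806 / (10.05 · 1.077) ≈ 0.029578
Gain = 20 log₁₀(0.029578) ≈ -30.58 dB
∠T = (38.66°) − (84.29° + 21.80°) = -67.43°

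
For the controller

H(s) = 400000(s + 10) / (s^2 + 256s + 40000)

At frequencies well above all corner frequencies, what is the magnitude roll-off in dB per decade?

-20 dB/decade

Each pole contributes −20 dB/decade at high frequency; each zero contributes +20 dB/decade.
Net: 1 zero(s) − 2 pole(s) → -20 dB/decade.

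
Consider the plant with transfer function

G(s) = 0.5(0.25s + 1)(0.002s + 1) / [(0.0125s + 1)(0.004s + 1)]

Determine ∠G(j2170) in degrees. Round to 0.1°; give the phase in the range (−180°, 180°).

At ω = 2170 rad/s:
zero (1 + j2170·0.25) = 1 + j542.5 → |·| ≈ 542.5, ∠ ≈ 89.89°
zero (1 + j2170·0.002) = 1 + j4.34 → |·| ≈ 4.4537, ∠ ≈ 77.02°
pole (1 + j2170·0.0125) = 1 + j27.125 → |·| ≈ 27.143, ∠ ≈ 87.89°
pole (1 + j2170·0.004) = 1 + j8.68 → |·| ≈ 8.7374, ∠ ≈ 83.43°
∠G = (89.89° + 77.02°) − (87.89° + 83.43°) = -4.41°

-4.4°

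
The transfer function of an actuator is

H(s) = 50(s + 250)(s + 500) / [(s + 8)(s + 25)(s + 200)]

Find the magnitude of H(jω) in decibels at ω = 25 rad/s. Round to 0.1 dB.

At s = jω = j25:
zero (s+250): 250 + j25 → |·| = √(250²+25²) = √63125 ≈ 251.25, ∠ = arctan(25/250) ≈ 5.71°
zero (s+500): 500 + j25 → |·| = √(500²+25²) = √250625 ≈ 500.62, ∠ = arctan(25/500) ≈ 2.86°
pole (s+8): 8 + j25 → |·| = √(8²+25²) = √689 ≈ 26.249, ∠ = arctan(25/8) ≈ 72.26°
pole (s+25): 25 + j25 → |·| = √(25²+25²) = √1250 ≈ 35.355, ∠ = arctan(25/25) ≈ 45.00°
pole (s+200): 200 + j25 → |·| = √(200²+25²) = √40625 ≈ 201.56, ∠ = arctan(25/200) ≈ 7.13°
|H| = 50 · 1.2578e+05 / 1.8705e+05 ≈ 33.622
Gain = 20 log₁₀(33.622) ≈ 30.53 dB

30.5 dB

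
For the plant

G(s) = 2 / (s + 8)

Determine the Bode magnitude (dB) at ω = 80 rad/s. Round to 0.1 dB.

-32.1 dB

Substitute s = j80:
Numerator: 2 = 2 + j0
Denominator: (j80) + 8 = 8 + j80
|N| = √(2² + 0²) ≈ 2, ∠N ≈ 0.00°
|D| = √(8² + 80²) ≈ 80.399, ∠D ≈ 84.29°
|G| = 2 / 80.399 ≈ 0.024876
Gain = 20 log₁₀(0.024876) ≈ -32.08 dB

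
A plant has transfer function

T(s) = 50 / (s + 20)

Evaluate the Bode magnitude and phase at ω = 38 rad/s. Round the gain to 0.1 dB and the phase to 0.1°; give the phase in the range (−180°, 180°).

1.3 dB, -62.2°

Substitute s = j38:
Numerator: 50 = 50 + j0
Denominator: (j38) + 20 = 20 + j38
|N| = √(50² + 0²) ≈ 50, ∠N ≈ 0.00°
|D| = √(20² + 38²) ≈ 42.942, ∠D ≈ 62.24°
|T| = 50 / 42.942 ≈ 1.1644
Gain = 20 log₁₀(1.1644) ≈ 1.32 dB
∠T = 0.00° − 62.24° = -62.24°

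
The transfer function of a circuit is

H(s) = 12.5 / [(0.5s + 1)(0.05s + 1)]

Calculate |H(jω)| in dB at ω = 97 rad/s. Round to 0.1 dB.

At ω = 97 rad/s:
pole (1 + j97·0.5) = 1 + j48.5 → |·| ≈ 48.51, ∠ ≈ 88.82°
pole (1 + j97·0.05) = 1 + j4.85 → |·| ≈ 4.952, ∠ ≈ 78.35°
|H| = 12.5 · 1 / (48.51 · 4.952) ≈ 0.052035
Gain = 20 log₁₀(0.052035) ≈ -25.67 dB

-25.7 dB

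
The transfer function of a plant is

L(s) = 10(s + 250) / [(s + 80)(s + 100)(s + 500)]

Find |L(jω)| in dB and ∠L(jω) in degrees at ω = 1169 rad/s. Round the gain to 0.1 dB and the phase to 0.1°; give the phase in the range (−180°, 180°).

-103.3 dB, -160.1°

At s = jω = j1169:
zero (s+250): 250 + j1169 → |·| = √(250²+1169²) = √1429061 ≈ 1195.4, ∠ = arctan(1169/250) ≈ 77.93°
pole (s+80): 80 + j1169 → |·| = √(80²+1169²) = √1372961 ≈ 1171.7, ∠ = arctan(1169/80) ≈ 86.09°
pole (s+100): 100 + j1169 → |·| = √(100²+1169²) = √1376561 ≈ 1173.3, ∠ = arctan(1169/100) ≈ 85.11°
pole (s+500): 500 + j1169 → |·| = √(500²+1169²) = √1616561 ≈ 1271.4, ∠ = arctan(1169/500) ≈ 66.84°
|L| = 10 · 1195.4 / 1.7479e+09 ≈ 6.8391e-06
Gain = 20 log₁₀(6.8391e-06) ≈ -103.30 dB
∠L = 77.93° − 238.04° = -160.11°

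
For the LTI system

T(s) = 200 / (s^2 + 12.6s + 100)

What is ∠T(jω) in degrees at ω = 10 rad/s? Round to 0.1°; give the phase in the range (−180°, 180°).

At s = jω = j10:
quadratic: (j10)² + 12.6·j10 + 100 = 0 + j126 → |·| ≈ 126, ∠ ≈ 90.00°
∠T = 0.00° − 90.00° = -90.00°

-90.0°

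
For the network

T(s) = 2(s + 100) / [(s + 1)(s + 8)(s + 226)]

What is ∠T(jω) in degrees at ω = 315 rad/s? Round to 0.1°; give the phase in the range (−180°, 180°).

-160.3°

At s = jω = j315:
zero (s+100): 100 + j315 → |·| = √(100²+315²) = √109225 ≈ 330.49, ∠ = arctan(315/100) ≈ 72.39°
pole (s+1): 1 + j315 → |·| = √(1²+315²) = √99226 ≈ 315, ∠ = arctan(315/1) ≈ 89.82°
pole (s+8): 8 + j315 → |·| = √(8²+315²) = √99289 ≈ 315.1, ∠ = arctan(315/8) ≈ 88.55°
pole (s+226): 226 + j315 → |·| = √(226²+315²) = √150301 ≈ 387.69, ∠ = arctan(315/226) ≈ 54.34°
∠T = 72.39° − 232.71° = -160.32°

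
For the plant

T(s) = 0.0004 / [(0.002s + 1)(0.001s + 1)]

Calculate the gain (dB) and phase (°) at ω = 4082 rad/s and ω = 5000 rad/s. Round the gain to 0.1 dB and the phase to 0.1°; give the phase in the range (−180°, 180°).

ω = 4082: -98.7 dB, -159.3°; ω = 5000: -102.2 dB, -163.0°

At ω = 4082 rad/s:
pole (1 + j4082·0.002) = 1 + j8.164 → |·| ≈ 8.225, ∠ ≈ 83.02°
pole (1 + j4082·0.001) = 1 + j4.082 → |·| ≈ 4.2027, ∠ ≈ 76.23°
|T| = 0.0004 · 1 / (8.225 · 4.2027) ≈ 1.1572e-05
Gain = 20 log₁₀(1.1572e-05) ≈ -98.73 dB
∠T = (0°) − (83.02° + 76.23°) = -159.25°

At ω = 5000 rad/s:
pole (1 + j5000·0.002) = 1 + j10 → |·| ≈ 10.05, ∠ ≈ 84.29°
pole (1 + j5000·0.001) = 1 + j5 → |·| ≈ 5.099, ∠ ≈ 78.69°
|T| = 0.0004 · 1 / (10.05 · 5.099) ≈ 7.8056e-06
Gain = 20 log₁₀(7.8056e-06) ≈ -102.15 dB
∠T = (0°) − (84.29° + 78.69°) = -162.98°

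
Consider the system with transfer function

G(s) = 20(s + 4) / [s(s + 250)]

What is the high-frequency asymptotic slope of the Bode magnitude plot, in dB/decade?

Each pole contributes −20 dB/decade at high frequency; each zero contributes +20 dB/decade.
Net: 1 zero(s) − 2 pole(s) → -20 dB/decade.

-20 dB/decade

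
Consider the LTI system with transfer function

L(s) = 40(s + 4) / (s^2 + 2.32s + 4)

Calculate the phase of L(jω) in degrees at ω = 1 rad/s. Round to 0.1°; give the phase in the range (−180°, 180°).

-23.7°

At s = jω = j1:
zero (s+4): 4 + j1 → |·| = √(4²+1²) = √17 ≈ 4.1231, ∠ = arctan(1/4) ≈ 14.04°
quadratic: (j1)² + 2.32·j1 + 4 = 3 + j2.32 → |·| ≈ 3.7924, ∠ ≈ 37.72°
∠L = 14.04° − 37.72° = -23.68°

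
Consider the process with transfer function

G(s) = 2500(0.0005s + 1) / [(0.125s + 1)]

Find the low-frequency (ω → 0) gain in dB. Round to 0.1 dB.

68.0 dB

G(0) = 2500 · 1 / 1 = 2500
20 log₁₀(2500) ≈ 67.96 dB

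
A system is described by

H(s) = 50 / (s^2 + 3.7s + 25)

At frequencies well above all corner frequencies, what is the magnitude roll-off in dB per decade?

-40 dB/decade

Each pole contributes −20 dB/decade at high frequency; each zero contributes +20 dB/decade.
Net: 0 zero(s) − 2 pole(s) → -40 dB/decade.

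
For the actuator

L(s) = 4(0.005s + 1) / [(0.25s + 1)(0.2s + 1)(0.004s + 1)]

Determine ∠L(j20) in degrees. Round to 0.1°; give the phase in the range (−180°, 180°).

At ω = 20 rad/s:
zero (1 + j20·0.005) = 1 + j0.1 → |·| ≈ 1.005, ∠ ≈ 5.71°
pole (1 + j20·0.25) = 1 + j5 → |·| ≈ 5.099, ∠ ≈ 78.69°
pole (1 + j20·0.2) = 1 + j4 → |·| ≈ 4.1231, ∠ ≈ 75.96°
pole (1 + j20·0.004) = 1 + j0.08 → |·| ≈ 1.0032, ∠ ≈ 4.57°
∠L = (5.71°) − (78.69° + 75.96° + 4.57°) = -153.51°

-153.5°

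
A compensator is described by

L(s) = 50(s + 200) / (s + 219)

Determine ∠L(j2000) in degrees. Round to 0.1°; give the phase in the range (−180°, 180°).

At s = jω = j2000:
zero (s+200): 200 + j2000 → |·| = √(200²+2000²) = √4040000 ≈ 2010, ∠ = arctan(2000/200) ≈ 84.29°
pole (s+219): 219 + j2000 → |·| = √(219²+2000²) = √4047961 ≈ 2012, ∠ = arctan(2000/219) ≈ 83.75°
∠L = 84.29° − 83.75° = 0.54°

0.5°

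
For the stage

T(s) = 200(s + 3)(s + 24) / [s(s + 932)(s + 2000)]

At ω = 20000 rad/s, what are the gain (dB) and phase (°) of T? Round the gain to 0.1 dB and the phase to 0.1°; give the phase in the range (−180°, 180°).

At s = jω = j20000:
zero (s+3): 3 + j20000 → |·| = √(3²+20000²) = √400000009 ≈ 20000, ∠ = arctan(20000/3) ≈ 89.99°
zero (s+24): 24 + j20000 → |·| = √(24²+20000²) = √400000576 ≈ 20000, ∠ = arctan(20000/24) ≈ 89.93°
pole (s+932): 932 + j20000 → |·| = √(932²+20000²) = √400868624 ≈ 20022, ∠ = arctan(20000/932) ≈ 87.33°
pole (s+2000): 2000 + j20000 → |·| = √(2000²+20000²) = √404000000 ≈ 20100, ∠ = arctan(20000/2000) ≈ 84.29°
pole at origin: |s| = 20000, ∠ = 90.00° (in denominator)
|T| = 200 · 4e+08 / 8.0488e+12 ≈ 0.0099394
Gain = 20 log₁₀(0.0099394) ≈ -40.05 dB
∠T = 179.92° − 261.62° = -81.70°

-40.1 dB, -81.7°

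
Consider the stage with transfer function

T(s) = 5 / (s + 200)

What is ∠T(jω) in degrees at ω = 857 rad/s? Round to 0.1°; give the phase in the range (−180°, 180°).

-76.9°

At s = jω = j857:
pole (s+200): 200 + j857 → |·| = √(200²+857²) = √774449 ≈ 880.03, ∠ = arctan(857/200) ≈ 76.86°
∠T = 0.00° − 76.86° = -76.86°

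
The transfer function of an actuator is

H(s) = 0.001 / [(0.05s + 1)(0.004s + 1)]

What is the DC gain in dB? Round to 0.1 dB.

-60.0 dB

H(0) = 0.001 · 1 / 1 = 0.001
20 log₁₀(0.001) ≈ -60.00 dB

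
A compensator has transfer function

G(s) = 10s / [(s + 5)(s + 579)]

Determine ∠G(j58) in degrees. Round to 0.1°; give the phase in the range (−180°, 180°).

At s = jω = j58:
zero at origin: s = j58 → |·| = 58, ∠ = 90.00°
pole (s+5): 5 + j58 → |·| = √(5²+58²) = √3389 ≈ 58.215, ∠ = arctan(58/5) ≈ 85.07°
pole (s+579): 579 + j58 → |·| = √(579²+58²) = √338605 ≈ 581.9, ∠ = arctan(58/579) ≈ 5.72°
∠G = 90.00° − 90.79° = -0.79°

-0.8°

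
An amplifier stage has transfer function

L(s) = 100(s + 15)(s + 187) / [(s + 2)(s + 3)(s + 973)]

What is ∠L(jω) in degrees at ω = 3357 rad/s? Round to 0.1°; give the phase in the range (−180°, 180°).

-77.2°

At s = jω = j3357:
zero (s+15): 15 + j3357 → |·| = √(15²+3357²) = √11269674 ≈ 3357, ∠ = arctan(3357/15) ≈ 89.74°
zero (s+187): 187 + j3357 → |·| = √(187²+3357²) = √11304418 ≈ 3362.2, ∠ = arctan(3357/187) ≈ 86.81°
pole (s+2): 2 + j3357 → |·| = √(2²+3357²) = √11269453 ≈ 3357, ∠ = arctan(3357/2) ≈ 89.97°
pole (s+3): 3 + j3357 → |·| = √(3²+3357²) = √11269458 ≈ 3357, ∠ = arctan(3357/3) ≈ 89.95°
pole (s+973): 973 + j3357 → |·| = √(973²+3357²) = √12216178 ≈ 3495.2, ∠ = arctan(3357/973) ≈ 73.84°
∠L = 176.55° − 253.76° = -77.21°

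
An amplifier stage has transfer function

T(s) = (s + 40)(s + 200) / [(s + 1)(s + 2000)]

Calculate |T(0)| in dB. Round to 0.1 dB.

12.0 dB

T(0) = 1·40·200 / (1·2000) = 4
20 log₁₀(4) ≈ 12.04 dB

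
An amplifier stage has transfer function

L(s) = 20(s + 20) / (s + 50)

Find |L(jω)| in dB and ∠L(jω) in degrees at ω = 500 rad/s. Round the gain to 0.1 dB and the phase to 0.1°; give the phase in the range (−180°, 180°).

At s = jω = j500:
zero (s+20): 20 + j500 → |·| = √(20²+500²) = √250400 ≈ 500.4, ∠ = arctan(500/20) ≈ 87.71°
pole (s+50): 50 + j500 → |·| = √(50²+500²) = √252500 ≈ 502.49, ∠ = arctan(500/50) ≈ 84.29°
|L| = 20 · 500.4 / 502.49 ≈ 19.917
Gain = 20 log₁₀(19.917) ≈ 25.98 dB
∠L = 87.71° − 84.29° = 3.42°

26.0 dB, 3.4°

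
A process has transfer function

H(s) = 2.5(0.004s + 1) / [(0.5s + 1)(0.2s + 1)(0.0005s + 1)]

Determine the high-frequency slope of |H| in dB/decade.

-40 dB/decade

Each pole contributes −20 dB/decade at high frequency; each zero contributes +20 dB/decade.
Net: 1 zero(s) − 3 pole(s) → -40 dB/decade.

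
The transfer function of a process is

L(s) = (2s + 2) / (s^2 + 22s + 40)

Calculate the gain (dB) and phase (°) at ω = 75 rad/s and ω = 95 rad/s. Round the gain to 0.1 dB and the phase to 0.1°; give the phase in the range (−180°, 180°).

ω = 75: -31.8 dB, -74.3°; ω = 95: -33.7 dB, -77.5°

Substitute s = j75:
Numerator: 2(j75) + 2 = 2 + j150
Denominator: (j75)^2 + 22(j75) + 40 = -5585 + j1650
|N| = √(2² + 150²) ≈ 150.01, ∠N ≈ 89.24°
|D| = √(5585² + 1650²) ≈ 5823.6, ∠D ≈ 163.54°
|L| = 150.01 / 5823.6 ≈ 0.025759
Gain = 20 log₁₀(0.025759) ≈ -31.78 dB
∠L = 89.24° − 163.54° = -74.30°

Substitute s = j95:
Numerator: 2(j95) + 2 = 2 + j190
Denominator: (j95)^2 + 22(j95) + 40 = -8985 + j2090
|N| = √(2² + 190²) ≈ 190.01, ∠N ≈ 89.40°
|D| = √(8985² + 2090²) ≈ 9224.9, ∠D ≈ 166.91°
|L| = 190.01 / 9224.9 ≈ 0.020598
Gain = 20 log₁₀(0.020598) ≈ -33.72 dB
∠L = 89.40° − 166.91° = -77.51°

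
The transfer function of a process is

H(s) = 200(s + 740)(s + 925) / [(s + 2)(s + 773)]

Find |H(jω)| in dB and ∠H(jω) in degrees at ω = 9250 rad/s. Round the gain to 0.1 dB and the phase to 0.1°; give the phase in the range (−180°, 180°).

At s = jω = j9250:
zero (s+740): 740 + j9250 → |·| = √(740²+9250²) = √86110100 ≈ 9279.6, ∠ = arctan(9250/740) ≈ 85.43°
zero (s+925): 925 + j9250 → |·| = √(925²+9250²) = √86418125 ≈ 9296.1, ∠ = arctan(9250/925) ≈ 84.29°
pole (s+2): 2 + j9250 → |·| = √(2²+9250²) = √85562504 ≈ 9250, ∠ = arctan(9250/2) ≈ 89.99°
pole (s+773): 773 + j9250 → |·| = √(773²+9250²) = √86160029 ≈ 9282.2, ∠ = arctan(9250/773) ≈ 85.22°
|H| = 200 · 8.6264e+07 / 8.586e+07 ≈ 200.94
Gain = 20 log₁₀(200.94) ≈ 46.06 dB
∠H = 169.72° − 175.21° = -5.49°

46.1 dB, -5.5°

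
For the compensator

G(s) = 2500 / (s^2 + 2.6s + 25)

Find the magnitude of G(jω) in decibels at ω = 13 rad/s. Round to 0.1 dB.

At s = jω = j13:
quadratic: (j13)² + 2.6·j13 + 25 = -144 + j33.8 → |·| ≈ 147.91, ∠ ≈ 166.79°
|G| = 2500 / 147.91 ≈ 16.902
Gain = 20 log₁₀(16.902) ≈ 24.56 dB

24.6 dB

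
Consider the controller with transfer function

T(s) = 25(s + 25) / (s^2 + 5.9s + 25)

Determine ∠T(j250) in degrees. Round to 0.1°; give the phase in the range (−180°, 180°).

-94.4°

At s = jω = j250:
zero (s+25): 25 + j250 → |·| = √(25²+250²) = √63125 ≈ 251.25, ∠ = arctan(250/25) ≈ 84.29°
quadratic: (j250)² + 5.9·j250 + 25 = -62475 + j1475 → |·| ≈ 62492, ∠ ≈ 178.65°
∠T = 84.29° − 178.65° = -94.36°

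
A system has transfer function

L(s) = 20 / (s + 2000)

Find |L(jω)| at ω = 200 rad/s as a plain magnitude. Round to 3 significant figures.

0.00995

At s = jω = j200:
pole (s+2000): 2000 + j200 → |·| = √(2000²+200²) = √4040000 ≈ 2010, ∠ = arctan(200/2000) ≈ 5.71°
|L| = 20 / 2010 ≈ 0.0099502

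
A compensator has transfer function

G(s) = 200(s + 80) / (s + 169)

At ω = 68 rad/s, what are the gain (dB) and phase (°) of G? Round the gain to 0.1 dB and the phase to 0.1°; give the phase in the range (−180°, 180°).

At s = jω = j68:
zero (s+80): 80 + j68 → |·| = √(80²+68²) = √11024 ≈ 105, ∠ = arctan(68/80) ≈ 40.36°
pole (s+169): 169 + j68 → |·| = √(169²+68²) = √33185 ≈ 182.17, ∠ = arctan(68/169) ≈ 21.92°
|G| = 200 · 105 / 182.17 ≈ 115.28
Gain = 20 log₁₀(115.28) ≈ 41.24 dB
∠G = 40.36° − 21.92° = 18.44°

41.2 dB, 18.4°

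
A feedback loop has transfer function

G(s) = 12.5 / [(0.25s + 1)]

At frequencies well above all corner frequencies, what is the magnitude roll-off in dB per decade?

Each pole contributes −20 dB/decade at high frequency; each zero contributes +20 dB/decade.
Net: 0 zero(s) − 1 pole(s) → -20 dB/decade.

-20 dB/decade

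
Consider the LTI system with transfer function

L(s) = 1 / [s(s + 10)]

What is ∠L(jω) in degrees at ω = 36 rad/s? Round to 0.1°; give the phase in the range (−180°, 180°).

-164.5°

At s = jω = j36:
pole (s+10): 10 + j36 → |·| = √(10²+36²) = √1396 ≈ 37.363, ∠ = arctan(36/10) ≈ 74.48°
pole at origin: |s| = 36, ∠ = 90.00° (in denominator)
∠L = 0.00° − 164.48° = -164.48°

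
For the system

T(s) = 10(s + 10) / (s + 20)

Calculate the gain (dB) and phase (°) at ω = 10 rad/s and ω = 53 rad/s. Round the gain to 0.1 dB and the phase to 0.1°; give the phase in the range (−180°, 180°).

At s = jω = j10:
zero (s+10): 10 + j10 → |·| = √(10²+10²) = √200 ≈ 14.142, ∠ = arctan(10/10) ≈ 45.00°
pole (s+20): 20 + j10 → |·| = √(20²+10²) = √500 ≈ 22.361, ∠ = arctan(10/20) ≈ 26.57°
|T| = 10 · 14.142 / 22.361 ≈ 6.3244
Gain = 20 log₁₀(6.3244) ≈ 16.02 dB
∠T = 45.00° − 26.57° = 18.43°

At s = jω = j53:
zero (s+10): 10 + j53 → |·| = √(10²+53²) = √2909 ≈ 53.935, ∠ = arctan(53/10) ≈ 79.32°
pole (s+20): 20 + j53 → |·| = √(20²+53²) = √3209 ≈ 56.648, ∠ = arctan(53/20) ≈ 69.33°
|T| = 10 · 53.935 / 56.648 ≈ 9.5211
Gain = 20 log₁₀(9.5211) ≈ 19.57 dB
∠T = 79.32° − 69.33° = 9.99°

ω = 10: 16.0 dB, 18.4°; ω = 53: 19.6 dB, 10.0°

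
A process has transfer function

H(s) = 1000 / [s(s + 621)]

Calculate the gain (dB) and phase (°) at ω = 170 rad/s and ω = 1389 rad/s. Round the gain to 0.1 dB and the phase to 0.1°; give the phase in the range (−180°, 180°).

ω = 170: -40.8 dB, -105.3°; ω = 1389: -66.5 dB, -155.9°

At s = jω = j170:
pole (s+621): 621 + j170 → |·| = √(621²+170²) = √414541 ≈ 643.85, ∠ = arctan(170/621) ≈ 15.31°
pole at origin: |s| = 170, ∠ = 90.00° (in denominator)
|H| = 1000 / 1.0945e+05 ≈ 0.0091366
Gain = 20 log₁₀(0.0091366) ≈ -40.78 dB
∠H = 0.00° − 105.31° = -105.31°

At s = jω = j1389:
pole (s+621): 621 + j1389 → |·| = √(621²+1389²) = √2314962 ≈ 1521.5, ∠ = arctan(1389/621) ≈ 65.91°
pole at origin: |s| = 1389, ∠ = 90.00° (in denominator)
|H| = 1000 / 2.1134e+06 ≈ 0.00047317
Gain = 20 log₁₀(0.00047317) ≈ -66.50 dB
∠H = 0.00° − 155.91° = -155.91°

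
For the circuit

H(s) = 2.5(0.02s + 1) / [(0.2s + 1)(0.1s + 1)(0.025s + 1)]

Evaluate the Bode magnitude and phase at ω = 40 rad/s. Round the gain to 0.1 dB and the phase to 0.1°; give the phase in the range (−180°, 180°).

At ω = 40 rad/s:
zero (1 + j40·0.02) = 1 + j0.8 → |·| ≈ 1.2806, ∠ ≈ 38.66°
pole (1 + j40·0.2) = 1 + j8 → |·| ≈ 8.0623, ∠ ≈ 82.87°
pole (1 + j40·0.1) = 1 + j4 → |·| ≈ 4.1231, ∠ ≈ 75.96°
pole (1 + j40·0.025) = 1 + j1 → |·| ≈ 1.4142, ∠ ≈ 45.00°
|H| = 2.5 · 1.2806 / (8.0623 · 4.1231 · 1.4142) ≈ 0.068102
Gain = 20 log₁₀(0.068102) ≈ -23.34 dB
∠H = (38.66°) − (82.87° + 75.96° + 45.00°) = -165.17°

-23.3 dB, -165.2°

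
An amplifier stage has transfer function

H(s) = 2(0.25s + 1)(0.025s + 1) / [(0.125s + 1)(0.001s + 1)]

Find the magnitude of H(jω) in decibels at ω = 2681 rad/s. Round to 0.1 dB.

39.4 dB

At ω = 2681 rad/s:
zero (1 + j2681·0.25) = 1 + j670.25 → |·| ≈ 670.25, ∠ ≈ 89.91°
zero (1 + j2681·0.025) = 1 + j67.025 → |·| ≈ 67.032, ∠ ≈ 89.15°
pole (1 + j2681·0.125) = 1 + j335.125 → |·| ≈ 335.13, ∠ ≈ 89.83°
pole (1 + j2681·0.001) = 1 + j2.681 → |·| ≈ 2.8614, ∠ ≈ 69.54°
|H| = 2 · 670.25 · 67.032 / (335.13 · 2.8614) ≈ 93.704
Gain = 20 log₁₀(93.704) ≈ 39.44 dB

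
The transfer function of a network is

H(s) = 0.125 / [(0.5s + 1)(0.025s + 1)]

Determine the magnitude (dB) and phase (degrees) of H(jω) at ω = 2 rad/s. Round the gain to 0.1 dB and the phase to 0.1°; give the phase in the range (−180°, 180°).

-21.1 dB, -47.9°

At ω = 2 rad/s:
pole (1 + j2·0.5) = 1 + j1 → |·| ≈ 1.4142, ∠ ≈ 45.00°
pole (1 + j2·0.025) = 1 + j0.05 → |·| ≈ 1.0012, ∠ ≈ 2.86°
|H| = 0.125 · 1 / (1.4142 · 1.0012) ≈ 0.088283
Gain = 20 log₁₀(0.088283) ≈ -21.08 dB
∠H = (0°) − (45.00° + 2.86°) = -47.86°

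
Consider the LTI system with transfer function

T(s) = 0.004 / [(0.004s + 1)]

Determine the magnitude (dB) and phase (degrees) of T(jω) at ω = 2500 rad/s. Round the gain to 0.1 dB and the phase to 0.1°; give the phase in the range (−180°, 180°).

At ω = 2500 rad/s:
pole (1 + j2500·0.004) = 1 + j10 → |·| ≈ 10.05, ∠ ≈ 84.29°
|T| = 0.004 · 1 / (10.05) ≈ 0.00039801
Gain = 20 log₁₀(0.00039801) ≈ -68.00 dB
∠T = (0°) − (84.29°) = -84.29°

-68.0 dB, -84.3°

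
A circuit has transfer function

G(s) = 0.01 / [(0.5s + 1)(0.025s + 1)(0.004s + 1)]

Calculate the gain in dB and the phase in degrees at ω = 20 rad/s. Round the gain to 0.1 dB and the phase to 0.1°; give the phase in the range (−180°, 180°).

-61.0 dB, -115.4°

At ω = 20 rad/s:
pole (1 + j20·0.5) = 1 + j10 → |·| ≈ 10.05, ∠ ≈ 84.29°
pole (1 + j20·0.025) = 1 + j0.5 → |·| ≈ 1.118, ∠ ≈ 26.57°
pole (1 + j20·0.004) = 1 + j0.08 → |·| ≈ 1.0032, ∠ ≈ 4.57°
|G| = 0.01 · 1 / (10.05 · 1.118 · 1.0032) ≈ 0.00088717
Gain = 20 log₁₀(0.00088717) ≈ -61.04 dB
∠G = (0°) − (84.29° + 26.57° + 4.57°) = -115.43°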